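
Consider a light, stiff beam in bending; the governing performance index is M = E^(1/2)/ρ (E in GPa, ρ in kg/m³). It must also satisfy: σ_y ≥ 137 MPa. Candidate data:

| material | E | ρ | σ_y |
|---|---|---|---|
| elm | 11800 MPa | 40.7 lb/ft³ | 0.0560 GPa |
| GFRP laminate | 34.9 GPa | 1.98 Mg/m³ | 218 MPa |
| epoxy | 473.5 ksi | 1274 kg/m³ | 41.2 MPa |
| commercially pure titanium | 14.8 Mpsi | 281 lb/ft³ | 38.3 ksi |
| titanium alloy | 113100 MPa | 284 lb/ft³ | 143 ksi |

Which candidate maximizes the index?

Screen on constraints: σ_y ≥ 137 MPa. Survivors: GFRP laminate, commercially pure titanium, titanium alloy.
Putting every candidate on a common basis:
  GFRP laminate: E = 34.90 GPa, ρ = 1980 kg/m³
  commercially pure titanium: E = 102.0 GPa, ρ = 4501 kg/m³
  titanium alloy: E = 113.1 GPa, ρ = 4549 kg/m³
  GFRP laminate: M = 2.98×10⁻³
  titanium alloy: M = 2.34×10⁻³
  commercially pure titanium: M = 2.24×10⁻³
GFRP laminate ranks first.

GFRP laminate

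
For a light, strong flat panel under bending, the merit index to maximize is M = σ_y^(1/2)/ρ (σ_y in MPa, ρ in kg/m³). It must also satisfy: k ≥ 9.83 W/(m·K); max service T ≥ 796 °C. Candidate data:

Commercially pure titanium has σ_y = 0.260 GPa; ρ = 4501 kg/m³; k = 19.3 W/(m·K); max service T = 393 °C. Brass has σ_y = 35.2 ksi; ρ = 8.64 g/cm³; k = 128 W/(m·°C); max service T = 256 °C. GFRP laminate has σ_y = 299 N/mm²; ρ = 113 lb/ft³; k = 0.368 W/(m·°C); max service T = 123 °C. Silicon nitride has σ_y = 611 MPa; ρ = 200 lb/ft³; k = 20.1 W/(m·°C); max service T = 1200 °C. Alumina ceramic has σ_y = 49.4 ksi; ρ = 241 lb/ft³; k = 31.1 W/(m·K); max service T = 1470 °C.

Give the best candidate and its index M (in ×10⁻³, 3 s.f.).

Screen on constraints: k ≥ 9.83 W/(m·K); max service T ≥ 796 °C. Survivors: silicon nitride, alumina ceramic.
Putting every candidate on a common basis:
  silicon nitride: σ_y = 611.0 MPa, ρ = 3204 kg/m³
  alumina ceramic: σ_y = 340.6 MPa, ρ = 3860 kg/m³
  silicon nitride: M = 7.72×10⁻³
  alumina ceramic: M = 4.78×10⁻³
The maximum is for silicon nitride.

silicon nitride, M = 7.72×10⁻³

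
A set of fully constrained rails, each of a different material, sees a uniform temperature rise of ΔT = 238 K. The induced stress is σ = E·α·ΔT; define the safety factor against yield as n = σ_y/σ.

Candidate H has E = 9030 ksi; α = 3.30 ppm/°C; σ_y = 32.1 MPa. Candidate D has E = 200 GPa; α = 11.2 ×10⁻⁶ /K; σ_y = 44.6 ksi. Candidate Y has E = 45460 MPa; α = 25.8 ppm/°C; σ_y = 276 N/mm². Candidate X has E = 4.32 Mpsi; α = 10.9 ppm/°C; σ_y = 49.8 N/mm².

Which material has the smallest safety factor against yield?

candidate D

With everything in SI (GPa, ×10⁻⁶/K, MPa):
  candidate H: E = 62.26, α = 3.30, σ_y = 32.10 → σ = 48.9 MPa, n = 0.656
  candidate D: E = 200.0, α = 11.2, σ_y = 307.5 → σ = 533 MPa, n = 0.577
  candidate Y: E = 45.46, α = 25.8, σ_y = 276.0 → σ = 279 MPa, n = 0.989
  candidate X: E = 29.79, α = 10.9, σ_y = 49.80 → σ = 77.3 MPa, n = 0.645
The minimum is candidate D at n = 0.577.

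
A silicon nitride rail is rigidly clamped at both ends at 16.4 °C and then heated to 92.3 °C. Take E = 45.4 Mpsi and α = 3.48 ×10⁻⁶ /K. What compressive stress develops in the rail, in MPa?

82.7 MPa

E = 45.4 Mpsi = 313.0 GPa.
ΔT = 75.90 K. Constrained thermal stress σ = E·α·ΔT = 313.0×10³ MPa × 3.48×10⁻⁶ × 75.90 = 82.7 MPa (compressive).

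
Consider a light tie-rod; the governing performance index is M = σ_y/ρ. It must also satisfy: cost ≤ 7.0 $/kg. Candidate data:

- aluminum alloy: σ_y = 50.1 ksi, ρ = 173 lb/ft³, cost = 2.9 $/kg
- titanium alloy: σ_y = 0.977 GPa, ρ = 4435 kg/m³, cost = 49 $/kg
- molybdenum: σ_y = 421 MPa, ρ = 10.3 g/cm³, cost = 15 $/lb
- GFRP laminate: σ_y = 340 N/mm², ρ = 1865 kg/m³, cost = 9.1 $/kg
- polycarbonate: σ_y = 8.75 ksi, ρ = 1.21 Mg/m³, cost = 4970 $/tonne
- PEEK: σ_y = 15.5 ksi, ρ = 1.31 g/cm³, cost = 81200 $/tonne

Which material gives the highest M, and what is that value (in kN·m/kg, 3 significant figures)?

aluminum alloy, M = 125 kN·m/kg

Screen on constraints: cost ≤ 7.0 $/kg. Survivors: aluminum alloy, polycarbonate.
After converting to SI:
  aluminum alloy: σ_y = 345.4 MPa, ρ = 2771 kg/m³
  polycarbonate: σ_y = 60.33 MPa, ρ = 1210 kg/m³
  aluminum alloy: M = 125 kN·m/kg
  polycarbonate: M = 49.9 kN·m/kg
Aluminum alloy has the largest M.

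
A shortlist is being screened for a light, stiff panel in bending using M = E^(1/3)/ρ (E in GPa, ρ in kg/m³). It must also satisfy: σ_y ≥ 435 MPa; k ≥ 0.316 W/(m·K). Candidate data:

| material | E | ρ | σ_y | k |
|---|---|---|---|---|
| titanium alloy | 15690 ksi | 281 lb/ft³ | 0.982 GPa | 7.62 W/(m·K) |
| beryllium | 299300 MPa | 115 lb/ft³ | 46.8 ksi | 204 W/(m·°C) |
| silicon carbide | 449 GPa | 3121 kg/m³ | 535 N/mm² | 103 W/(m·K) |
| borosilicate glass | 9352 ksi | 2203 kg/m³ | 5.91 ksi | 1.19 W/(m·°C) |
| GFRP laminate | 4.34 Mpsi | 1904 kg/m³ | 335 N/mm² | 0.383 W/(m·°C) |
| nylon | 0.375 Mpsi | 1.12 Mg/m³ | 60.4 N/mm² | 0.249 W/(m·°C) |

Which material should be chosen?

Screen on constraints: σ_y ≥ 435 MPa; k ≥ 0.316 W/(m·K). Survivors: titanium alloy, silicon carbide.
After converting to SI:
  titanium alloy: E = 108.2 GPa, ρ = 4501 kg/m³
  silicon carbide: E = 449.0 GPa, ρ = 3121 kg/m³
  silicon carbide: M = 2.45×10⁻³
  titanium alloy: M = 1.06×10⁻³
Silicon carbide ranks first.

silicon carbide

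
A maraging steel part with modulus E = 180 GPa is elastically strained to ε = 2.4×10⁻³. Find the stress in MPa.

σ = E·ε = 180000 MPa × 2.4×10⁻³ = 432 MPa.

432 MPa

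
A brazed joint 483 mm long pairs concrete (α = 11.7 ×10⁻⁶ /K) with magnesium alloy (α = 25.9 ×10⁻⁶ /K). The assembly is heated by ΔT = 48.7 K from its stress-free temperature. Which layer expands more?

α(concrete) = 11.7×10⁻⁶/K vs α(magnesium alloy) = 25.9×10⁻⁶/K.
Higher α expands more for the same ΔT: magnesium alloy.

magnesium alloy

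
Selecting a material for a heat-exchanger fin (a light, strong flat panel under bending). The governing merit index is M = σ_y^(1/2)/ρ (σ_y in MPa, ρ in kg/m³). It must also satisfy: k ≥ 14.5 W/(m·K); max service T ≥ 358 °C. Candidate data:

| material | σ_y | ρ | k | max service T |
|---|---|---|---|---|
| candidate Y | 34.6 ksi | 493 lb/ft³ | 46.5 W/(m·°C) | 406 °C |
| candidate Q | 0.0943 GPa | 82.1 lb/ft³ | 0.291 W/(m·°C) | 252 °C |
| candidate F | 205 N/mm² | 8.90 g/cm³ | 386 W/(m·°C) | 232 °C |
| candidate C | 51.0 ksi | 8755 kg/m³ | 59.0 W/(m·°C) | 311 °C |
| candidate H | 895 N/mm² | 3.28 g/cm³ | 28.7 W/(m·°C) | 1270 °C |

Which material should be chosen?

candidate H

Screen on constraints: k ≥ 14.5 W/(m·K); max service T ≥ 358 °C. Survivors: candidate Y, candidate H.
Convert each candidate to consistent units, then evaluate M:
  candidate Y: σ_y = 238.6 MPa, ρ = 7897 kg/m³
  candidate H: σ_y = 895.0 MPa, ρ = 3280 kg/m³
  candidate H: M = 9.12×10⁻³
  candidate Y: M = 1.96×10⁻³
Candidate H has the largest M.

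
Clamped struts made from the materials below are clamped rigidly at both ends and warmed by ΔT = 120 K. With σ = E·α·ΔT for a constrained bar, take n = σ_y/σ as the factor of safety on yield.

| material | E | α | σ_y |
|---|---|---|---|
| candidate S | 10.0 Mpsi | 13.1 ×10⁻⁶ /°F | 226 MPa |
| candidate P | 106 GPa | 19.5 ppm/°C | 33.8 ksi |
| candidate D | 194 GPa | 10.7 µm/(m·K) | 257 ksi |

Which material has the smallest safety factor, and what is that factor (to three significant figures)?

candidate P, n = 0.940

In consistent units (E in GPa, α in ×10⁻⁶/K, σ_y in MPa):
  candidate S: E = 68.95, α = 23.6, σ_y = 226.0 → σ = 195 MPa, n = 1.16
  candidate P: E = 106.0, α = 19.5, σ_y = 233.0 → σ = 248 MPa, n = 0.940
  candidate D: E = 194.0, α = 10.7, σ_y = 1772 → σ = 249 MPa, n = 7.11
The minimum is candidate P at n = 0.940.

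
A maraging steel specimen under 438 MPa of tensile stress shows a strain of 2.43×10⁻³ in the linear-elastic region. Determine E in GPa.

180 GPa

E = σ/ε = 438 MPa / 2.43×10⁻³ = 180200 MPa = 180 GPa.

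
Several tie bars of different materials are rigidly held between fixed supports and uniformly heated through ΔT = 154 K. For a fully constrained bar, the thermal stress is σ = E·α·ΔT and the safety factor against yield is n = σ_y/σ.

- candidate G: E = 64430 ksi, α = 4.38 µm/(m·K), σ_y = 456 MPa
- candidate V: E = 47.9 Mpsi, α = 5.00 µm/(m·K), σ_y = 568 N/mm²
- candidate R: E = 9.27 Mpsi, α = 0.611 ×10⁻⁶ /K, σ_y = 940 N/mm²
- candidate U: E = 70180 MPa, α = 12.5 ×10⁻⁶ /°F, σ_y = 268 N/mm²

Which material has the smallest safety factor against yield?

Converting E to GPa, α to ×10⁻⁶/K, σ_y to MPa, then σ and n for each:
  candidate G: E = 444.2, α = 4.38, σ_y = 456.0 → σ = 300 MPa, n = 1.52
  candidate V: E = 330.3, α = 5.00, σ_y = 568.0 → σ = 254 MPa, n = 2.23
  candidate R: E = 63.91, α = 0.611, σ_y = 940.0 → σ = 6.01 MPa, n = 156
  candidate U: E = 70.18, α = 22.5, σ_y = 268.0 → σ = 243 MPa, n = 1.10
The minimum is candidate U at n = 1.10.

candidate U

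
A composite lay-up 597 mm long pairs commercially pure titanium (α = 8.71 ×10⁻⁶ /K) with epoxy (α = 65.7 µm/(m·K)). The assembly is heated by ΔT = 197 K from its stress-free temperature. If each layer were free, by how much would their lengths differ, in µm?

6700 µm

Δα = |8.71 − 65.7|×10⁻⁶/K = 57.0×10⁻⁶/K.
ΔL_mismatch = Δα·L·ΔT = 57.0×10⁻⁶ × 597.0 mm × 197.0 K = 6700 µm.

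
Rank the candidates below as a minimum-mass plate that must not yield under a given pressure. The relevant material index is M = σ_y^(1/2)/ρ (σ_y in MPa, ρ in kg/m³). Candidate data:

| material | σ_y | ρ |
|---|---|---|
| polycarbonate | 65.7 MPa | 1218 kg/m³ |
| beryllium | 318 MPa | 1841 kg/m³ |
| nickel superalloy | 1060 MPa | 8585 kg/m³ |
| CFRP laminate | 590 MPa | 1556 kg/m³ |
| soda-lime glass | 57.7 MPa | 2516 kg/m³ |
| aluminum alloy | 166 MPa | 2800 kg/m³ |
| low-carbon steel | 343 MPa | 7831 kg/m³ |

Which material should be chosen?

CFRP laminate

Per-candidate index values:
  CFRP laminate: M = 15.6×10⁻³
  beryllium: M = 9.69×10⁻³
  polycarbonate: M = 6.65×10⁻³
  aluminum alloy: M = 4.60×10⁻³
  nickel superalloy: M = 3.79×10⁻³
  soda-lime glass: M = 3.02×10⁻³
  low-carbon steel: M = 2.36×10⁻³
The maximum is for CFRP laminate.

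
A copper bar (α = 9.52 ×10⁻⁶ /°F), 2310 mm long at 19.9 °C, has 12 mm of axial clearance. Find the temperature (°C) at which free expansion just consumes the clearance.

α = 9.52×10⁻⁶/°F × 9/5 = 17.1×10⁻⁶/K.
α·L₀·ΔT = 12.0 mm ⇒ ΔT = 12.0 / (17.1×10⁻⁶ × 2310.0) = 303.2 K.
T = 19.9 + 303.2 = 323.1 °C.

323 °C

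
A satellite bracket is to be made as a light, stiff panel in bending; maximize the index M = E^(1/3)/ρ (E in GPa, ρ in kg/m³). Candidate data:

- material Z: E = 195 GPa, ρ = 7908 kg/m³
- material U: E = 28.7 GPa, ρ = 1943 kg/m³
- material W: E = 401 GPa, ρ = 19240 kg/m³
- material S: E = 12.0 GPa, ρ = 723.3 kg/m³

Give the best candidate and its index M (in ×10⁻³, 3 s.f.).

Per-candidate index values:
  material S: M = 3.17×10⁻³
  material U: M = 1.58×10⁻³
  material Z: M = 0.733×10⁻³
  material W: M = 0.383×10⁻³
Material S has the largest M.

material S, M = 3.17×10⁻³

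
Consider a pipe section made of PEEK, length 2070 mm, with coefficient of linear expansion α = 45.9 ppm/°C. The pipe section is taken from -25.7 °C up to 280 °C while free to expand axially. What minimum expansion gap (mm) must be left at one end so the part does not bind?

ΔT = 280 − (-25.7) = 305.7 K.
ΔL = α·L₀·ΔT = 45.9×10⁻⁶ × 2070 mm × 305.7 K = 29.0 mm.

29.0 mm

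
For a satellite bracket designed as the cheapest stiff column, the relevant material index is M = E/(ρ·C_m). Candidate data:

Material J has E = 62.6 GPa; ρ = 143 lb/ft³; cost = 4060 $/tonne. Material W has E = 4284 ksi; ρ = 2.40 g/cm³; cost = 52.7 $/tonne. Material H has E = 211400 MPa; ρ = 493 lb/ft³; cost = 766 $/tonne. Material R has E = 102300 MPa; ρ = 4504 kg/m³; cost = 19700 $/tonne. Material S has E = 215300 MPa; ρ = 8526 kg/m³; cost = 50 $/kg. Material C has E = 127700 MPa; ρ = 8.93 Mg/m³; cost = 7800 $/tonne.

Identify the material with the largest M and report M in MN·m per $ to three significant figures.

material W, M = 234 MN·m per $

Putting every candidate on a common basis:
  material J: E = 62.60 GPa, ρ = 2291 kg/m³, cost = 4.060 $/kg
  material W: E = 29.54 GPa, ρ = 2400 kg/m³, cost = 0.05270 $/kg
  material H: E = 211.4 GPa, ρ = 7897 kg/m³, cost = 0.7660 $/kg
  material R: E = 102.3 GPa, ρ = 4504 kg/m³, cost = 19.70 $/kg
  material S: E = 215.3 GPa, ρ = 8526 kg/m³, cost = 50.00 $/kg
  material C: E = 127.7 GPa, ρ = 8930 kg/m³, cost = 7.800 $/kg
  material W: M = 234 MN·m per $
  material H: M = 34.9 MN·m per $
  material J: M = 6.73 MN·m per $
  material C: M = 1.83 MN·m per $
  material R: M = 1.15 MN·m per $
  material S: M = 0.505 MN·m per $
Material W ranks first.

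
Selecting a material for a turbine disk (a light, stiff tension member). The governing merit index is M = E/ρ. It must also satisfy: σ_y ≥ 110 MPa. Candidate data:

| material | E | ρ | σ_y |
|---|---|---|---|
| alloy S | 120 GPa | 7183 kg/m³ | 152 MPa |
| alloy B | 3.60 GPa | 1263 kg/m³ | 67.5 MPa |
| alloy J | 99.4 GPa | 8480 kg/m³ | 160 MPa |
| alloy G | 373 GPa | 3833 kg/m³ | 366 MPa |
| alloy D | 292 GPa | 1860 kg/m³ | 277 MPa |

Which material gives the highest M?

alloy D

Screen on constraints: σ_y ≥ 110 MPa. Survivors: alloy S, alloy J, alloy G, alloy D.
Per-candidate index values:
  alloy D: M = 157 MN·m/kg
  alloy G: M = 97.3 MN·m/kg
  alloy S: M = 16.7 MN·m/kg
  alloy J: M = 11.7 MN·m/kg
Highest index: alloy D.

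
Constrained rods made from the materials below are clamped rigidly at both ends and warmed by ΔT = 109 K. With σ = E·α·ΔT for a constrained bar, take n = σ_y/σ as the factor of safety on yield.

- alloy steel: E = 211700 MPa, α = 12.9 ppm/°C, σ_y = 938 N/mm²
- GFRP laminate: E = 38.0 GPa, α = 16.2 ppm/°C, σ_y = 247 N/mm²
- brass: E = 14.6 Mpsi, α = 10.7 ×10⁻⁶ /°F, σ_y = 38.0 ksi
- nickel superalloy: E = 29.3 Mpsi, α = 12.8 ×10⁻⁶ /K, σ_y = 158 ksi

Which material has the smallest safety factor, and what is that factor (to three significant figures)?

Per material, after unit conversion:
  alloy steel: E = 211.7, α = 12.9, σ_y = 938.0 → σ = 298 MPa, n = 3.15
  GFRP laminate: E = 38.00, α = 16.2, σ_y = 247.0 → σ = 67.1 MPa, n = 3.68
  brass: E = 100.7, α = 19.3, σ_y = 262.0 → σ = 211 MPa, n = 1.24
  nickel superalloy: E = 202.0, α = 12.8, σ_y = 1089 → σ = 282 MPa, n = 3.87
Smallest n: brass with n = 1.24.

brass, n = 1.24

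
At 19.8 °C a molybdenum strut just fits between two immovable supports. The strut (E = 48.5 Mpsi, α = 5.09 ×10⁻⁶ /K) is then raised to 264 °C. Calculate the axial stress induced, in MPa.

E = 48.5 Mpsi = 334.4 GPa.
ΔT = 244.2 K. Constrained thermal stress σ = E·α·ΔT = 334.4×10³ MPa × 5.09×10⁻⁶ × 244.2 = 416 MPa (compressive).

416 MPa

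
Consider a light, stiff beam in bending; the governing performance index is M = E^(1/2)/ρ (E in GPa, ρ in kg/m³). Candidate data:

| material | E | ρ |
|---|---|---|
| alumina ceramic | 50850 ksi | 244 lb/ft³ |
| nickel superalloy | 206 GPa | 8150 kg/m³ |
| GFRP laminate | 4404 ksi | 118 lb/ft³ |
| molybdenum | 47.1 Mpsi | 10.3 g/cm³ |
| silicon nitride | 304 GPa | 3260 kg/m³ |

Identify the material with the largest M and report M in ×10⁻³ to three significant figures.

silicon nitride, M = 5.35×10⁻³

Putting every candidate on a common basis:
  alumina ceramic: E = 350.6 GPa, ρ = 3909 kg/m³
  nickel superalloy: E = 206.0 GPa, ρ = 8150 kg/m³
  GFRP laminate: E = 30.36 GPa, ρ = 1890 kg/m³
  molybdenum: E = 324.7 GPa, ρ = 10300 kg/m³
  silicon nitride: E = 304.0 GPa, ρ = 3260 kg/m³
  silicon nitride: M = 5.35×10⁻³
  alumina ceramic: M = 4.79×10⁻³
  GFRP laminate: M = 2.92×10⁻³
  nickel superalloy: M = 1.76×10⁻³
  molybdenum: M = 1.75×10⁻³
Highest index: silicon nitride.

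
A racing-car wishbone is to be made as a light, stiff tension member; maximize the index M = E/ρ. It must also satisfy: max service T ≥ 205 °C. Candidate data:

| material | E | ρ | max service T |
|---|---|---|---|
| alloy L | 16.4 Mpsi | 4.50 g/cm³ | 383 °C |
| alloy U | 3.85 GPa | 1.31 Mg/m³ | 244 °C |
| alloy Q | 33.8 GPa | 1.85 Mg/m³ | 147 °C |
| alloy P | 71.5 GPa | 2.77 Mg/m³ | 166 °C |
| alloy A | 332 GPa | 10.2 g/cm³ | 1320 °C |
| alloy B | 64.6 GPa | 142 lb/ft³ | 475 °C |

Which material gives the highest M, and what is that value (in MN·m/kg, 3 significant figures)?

alloy A, M = 32.5 MN·m/kg

Screen on constraints: max service T ≥ 205 °C. Survivors: alloy L, alloy U, alloy A, alloy B.
After converting to SI:
  alloy L: E = 113.1 GPa, ρ = 4500 kg/m³
  alloy U: E = 3.850 GPa, ρ = 1310 kg/m³
  alloy A: E = 332.0 GPa, ρ = 10200 kg/m³
  alloy B: E = 64.60 GPa, ρ = 2275 kg/m³
  alloy A: M = 32.5 MN·m/kg
  alloy B: M = 28.4 MN·m/kg
  alloy L: M = 25.1 MN·m/kg
  alloy U: M = 2.94 MN·m/kg
Highest index: alloy A.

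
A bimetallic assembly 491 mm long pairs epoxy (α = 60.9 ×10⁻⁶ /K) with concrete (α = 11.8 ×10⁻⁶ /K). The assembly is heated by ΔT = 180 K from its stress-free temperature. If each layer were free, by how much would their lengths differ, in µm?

4340 µm

Δα = |60.9 − 11.8|×10⁻⁶/K = 49.1×10⁻⁶/K.
ΔL_mismatch = Δα·L·ΔT = 49.1×10⁻⁶ × 491.0 mm × 180.0 K = 4340 µm.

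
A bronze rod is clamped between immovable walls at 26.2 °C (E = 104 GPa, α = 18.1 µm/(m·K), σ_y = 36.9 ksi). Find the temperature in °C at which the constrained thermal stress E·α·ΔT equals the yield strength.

161 °C

σ_y = 36.9 ksi = 254.4 MPa.
E·α·ΔT = 254.4 MPa ⇒ ΔT = 254.4 / (104.0×10³ × 18.1×10⁻⁶) = 135.2 K.
T = 26.2 + 135.2 = 161.4 °C.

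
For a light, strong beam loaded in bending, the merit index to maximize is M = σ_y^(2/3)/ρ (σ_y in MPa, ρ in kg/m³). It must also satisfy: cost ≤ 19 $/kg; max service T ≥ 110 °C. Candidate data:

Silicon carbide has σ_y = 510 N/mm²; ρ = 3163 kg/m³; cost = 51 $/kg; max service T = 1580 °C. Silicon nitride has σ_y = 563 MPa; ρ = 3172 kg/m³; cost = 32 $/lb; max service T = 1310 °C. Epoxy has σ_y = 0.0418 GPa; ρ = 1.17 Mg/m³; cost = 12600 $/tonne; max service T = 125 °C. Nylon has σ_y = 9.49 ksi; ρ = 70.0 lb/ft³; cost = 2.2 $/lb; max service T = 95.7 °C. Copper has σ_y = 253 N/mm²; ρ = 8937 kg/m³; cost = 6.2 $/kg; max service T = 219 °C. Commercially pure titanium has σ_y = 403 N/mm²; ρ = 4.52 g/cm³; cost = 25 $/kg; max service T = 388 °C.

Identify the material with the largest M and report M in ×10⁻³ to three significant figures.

Screen on constraints: cost ≤ 19 $/kg; max service T ≥ 110 °C. Survivors: epoxy, copper.
After converting to SI:
  epoxy: σ_y = 41.80 MPa, ρ = 1170 kg/m³
  copper: σ_y = 253.0 MPa, ρ = 8937 kg/m³
  epoxy: M = 10.3×10⁻³
  copper: M = 4.48×10⁻³
Epoxy has the largest M.

epoxy, M = 10.3×10⁻³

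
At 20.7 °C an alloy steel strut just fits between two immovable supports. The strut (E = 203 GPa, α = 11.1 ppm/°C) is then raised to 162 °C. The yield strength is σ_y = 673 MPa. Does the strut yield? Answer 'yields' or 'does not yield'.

ΔT = 141.3 K. Constrained thermal stress σ = E·α·ΔT = 203.0×10³ MPa × 11.1×10⁻⁶ × 141.3 = 318 MPa (compressive).
Compare to σ_y = 673 MPa: σ < σ_y, so it does not yield.

does not yield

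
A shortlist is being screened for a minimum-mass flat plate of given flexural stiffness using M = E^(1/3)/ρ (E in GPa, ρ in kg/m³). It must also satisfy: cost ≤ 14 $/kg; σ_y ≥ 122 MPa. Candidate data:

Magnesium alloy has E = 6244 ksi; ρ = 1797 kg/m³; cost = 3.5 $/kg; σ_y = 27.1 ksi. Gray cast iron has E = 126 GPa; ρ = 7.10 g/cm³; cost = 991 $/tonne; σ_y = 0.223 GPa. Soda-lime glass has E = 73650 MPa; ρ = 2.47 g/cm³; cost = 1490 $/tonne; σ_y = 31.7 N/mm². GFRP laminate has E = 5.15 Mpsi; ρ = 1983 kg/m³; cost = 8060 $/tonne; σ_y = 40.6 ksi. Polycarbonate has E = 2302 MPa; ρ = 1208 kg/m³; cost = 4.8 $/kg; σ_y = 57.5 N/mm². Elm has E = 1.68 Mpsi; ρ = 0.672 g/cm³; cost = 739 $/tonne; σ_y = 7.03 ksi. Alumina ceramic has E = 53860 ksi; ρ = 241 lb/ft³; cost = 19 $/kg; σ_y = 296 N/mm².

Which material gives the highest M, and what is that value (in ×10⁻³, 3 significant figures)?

Screen on constraints: cost ≤ 14 $/kg; σ_y ≥ 122 MPa. Survivors: magnesium alloy, gray cast iron, GFRP laminate.
Convert each candidate to consistent units, then evaluate M:
  magnesium alloy: E = 43.05 GPa, ρ = 1797 kg/m³
  gray cast iron: E = 126.0 GPa, ρ = 7100 kg/m³
  GFRP laminate: E = 35.51 GPa, ρ = 1983 kg/m³
  magnesium alloy: M = 1.95×10⁻³
  GFRP laminate: M = 1.66×10⁻³
  gray cast iron: M = 0.706×10⁻³
Magnesium alloy ranks first.

magnesium alloy, M = 1.95×10⁻³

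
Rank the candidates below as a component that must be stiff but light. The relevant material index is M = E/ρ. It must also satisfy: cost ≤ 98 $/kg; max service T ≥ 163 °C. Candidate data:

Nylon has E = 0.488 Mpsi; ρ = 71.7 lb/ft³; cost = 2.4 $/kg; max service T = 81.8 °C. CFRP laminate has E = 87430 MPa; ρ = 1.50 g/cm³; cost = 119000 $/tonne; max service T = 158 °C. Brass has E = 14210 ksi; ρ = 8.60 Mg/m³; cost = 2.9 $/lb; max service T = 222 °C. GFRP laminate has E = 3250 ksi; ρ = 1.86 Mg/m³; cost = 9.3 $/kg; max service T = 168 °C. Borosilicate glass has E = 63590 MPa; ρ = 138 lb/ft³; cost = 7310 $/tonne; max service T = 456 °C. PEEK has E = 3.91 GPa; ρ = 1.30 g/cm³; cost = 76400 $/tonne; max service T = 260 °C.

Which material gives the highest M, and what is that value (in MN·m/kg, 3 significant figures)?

Screen on constraints: cost ≤ 98 $/kg; max service T ≥ 163 °C. Survivors: brass, GFRP laminate, borosilicate glass, PEEK.
In SI units:
  brass: E = 97.97 GPa, ρ = 8600 kg/m³
  GFRP laminate: E = 22.41 GPa, ρ = 1860 kg/m³
  borosilicate glass: E = 63.59 GPa, ρ = 2211 kg/m³
  PEEK: E = 3.910 GPa, ρ = 1300 kg/m³
  borosilicate glass: M = 28.8 MN·m/kg
  GFRP laminate: M = 12.0 MN·m/kg
  brass: M = 11.4 MN·m/kg
  PEEK: M = 3.01 MN·m/kg
Highest index: borosilicate glass.

borosilicate glass, M = 28.8 MN·m/kg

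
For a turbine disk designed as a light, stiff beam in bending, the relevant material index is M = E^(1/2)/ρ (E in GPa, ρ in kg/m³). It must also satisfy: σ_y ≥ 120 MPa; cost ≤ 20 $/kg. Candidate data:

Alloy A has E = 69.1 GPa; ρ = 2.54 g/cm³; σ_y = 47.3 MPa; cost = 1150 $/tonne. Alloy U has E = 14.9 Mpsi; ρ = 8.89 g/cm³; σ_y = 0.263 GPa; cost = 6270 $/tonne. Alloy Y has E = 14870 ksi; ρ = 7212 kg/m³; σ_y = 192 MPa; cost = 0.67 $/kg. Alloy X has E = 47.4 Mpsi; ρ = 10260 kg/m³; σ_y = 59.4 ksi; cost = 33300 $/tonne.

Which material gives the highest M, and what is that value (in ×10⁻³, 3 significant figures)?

Screen on constraints: σ_y ≥ 120 MPa; cost ≤ 20 $/kg. Survivors: alloy U, alloy Y.
Putting every candidate on a common basis:
  alloy U: E = 102.7 GPa, ρ = 8890 kg/m³
  alloy Y: E = 102.5 GPa, ρ = 7212 kg/m³
  alloy Y: M = 1.40×10⁻³
  alloy U: M = 1.14×10⁻³
The maximum is for alloy Y.

alloy Y, M = 1.40×10⁻³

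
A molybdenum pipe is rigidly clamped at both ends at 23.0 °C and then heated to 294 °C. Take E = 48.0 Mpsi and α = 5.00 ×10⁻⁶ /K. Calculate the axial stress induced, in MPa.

448 MPa

E = 48.0 Mpsi = 330.9 GPa.
ΔT = 271.0 K. Constrained thermal stress σ = E·α·ΔT = 330.9×10³ MPa × 5.00×10⁻⁶ × 271.0 = 448 MPa (compressive).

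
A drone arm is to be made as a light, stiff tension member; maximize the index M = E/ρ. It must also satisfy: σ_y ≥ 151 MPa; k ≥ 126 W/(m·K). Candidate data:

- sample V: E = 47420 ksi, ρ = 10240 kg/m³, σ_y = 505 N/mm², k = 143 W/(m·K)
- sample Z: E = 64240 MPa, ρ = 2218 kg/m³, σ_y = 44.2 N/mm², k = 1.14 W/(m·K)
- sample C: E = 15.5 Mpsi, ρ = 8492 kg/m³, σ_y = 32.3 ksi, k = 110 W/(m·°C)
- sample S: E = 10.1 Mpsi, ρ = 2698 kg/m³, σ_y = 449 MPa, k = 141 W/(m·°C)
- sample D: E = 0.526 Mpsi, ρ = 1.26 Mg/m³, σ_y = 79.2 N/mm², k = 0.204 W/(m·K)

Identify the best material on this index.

Screen on constraints: σ_y ≥ 151 MPa; k ≥ 126 W/(m·K). Survivors: sample V, sample S.
In SI units:
  sample V: E = 326.9 GPa, ρ = 10240 kg/m³
  sample S: E = 69.64 GPa, ρ = 2698 kg/m³
  sample V: M = 31.9 MN·m/kg
  sample S: M = 25.8 MN·m/kg
Sample V ranks first.

sample V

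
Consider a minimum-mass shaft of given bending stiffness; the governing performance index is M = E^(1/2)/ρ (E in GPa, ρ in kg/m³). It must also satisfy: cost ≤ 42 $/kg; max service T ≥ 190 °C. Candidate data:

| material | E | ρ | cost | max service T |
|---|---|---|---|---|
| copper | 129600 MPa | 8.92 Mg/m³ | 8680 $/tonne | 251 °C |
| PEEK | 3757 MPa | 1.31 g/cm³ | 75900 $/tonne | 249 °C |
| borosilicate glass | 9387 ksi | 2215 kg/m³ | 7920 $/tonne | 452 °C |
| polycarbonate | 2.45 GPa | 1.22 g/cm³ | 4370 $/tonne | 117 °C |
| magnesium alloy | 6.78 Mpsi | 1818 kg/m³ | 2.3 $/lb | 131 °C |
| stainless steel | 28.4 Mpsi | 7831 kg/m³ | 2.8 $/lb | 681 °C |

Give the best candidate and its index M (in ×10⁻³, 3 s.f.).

borosilicate glass, M = 3.63×10⁻³

Screen on constraints: cost ≤ 42 $/kg; max service T ≥ 190 °C. Survivors: copper, borosilicate glass, stainless steel.
Convert each candidate to consistent units, then evaluate M:
  copper: E = 129.6 GPa, ρ = 8920 kg/m³
  borosilicate glass: E = 64.72 GPa, ρ = 2215 kg/m³
  stainless steel: E = 195.8 GPa, ρ = 7831 kg/m³
  borosilicate glass: M = 3.63×10⁻³
  stainless steel: M = 1.79×10⁻³
  copper: M = 1.28×10⁻³
Borosilicate glass ranks first.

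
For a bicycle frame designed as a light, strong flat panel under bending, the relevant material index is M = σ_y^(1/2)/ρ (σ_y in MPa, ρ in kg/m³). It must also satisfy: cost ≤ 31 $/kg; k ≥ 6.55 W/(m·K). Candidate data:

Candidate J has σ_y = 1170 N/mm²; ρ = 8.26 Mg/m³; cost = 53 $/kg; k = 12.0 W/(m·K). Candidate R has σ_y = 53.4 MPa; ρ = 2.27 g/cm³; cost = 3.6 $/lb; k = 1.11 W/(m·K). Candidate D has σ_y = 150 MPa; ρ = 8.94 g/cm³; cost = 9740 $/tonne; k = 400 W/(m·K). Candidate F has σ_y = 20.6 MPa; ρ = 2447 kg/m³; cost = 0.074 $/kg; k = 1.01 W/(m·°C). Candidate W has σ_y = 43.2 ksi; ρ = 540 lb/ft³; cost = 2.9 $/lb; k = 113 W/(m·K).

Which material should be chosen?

candidate W

Screen on constraints: cost ≤ 31 $/kg; k ≥ 6.55 W/(m·K). Survivors: candidate D, candidate W.
Putting every candidate on a common basis:
  candidate D: σ_y = 150.0 MPa, ρ = 8940 kg/m³
  candidate W: σ_y = 297.9 MPa, ρ = 8650 kg/m³
  candidate W: M = 2.00×10⁻³
  candidate D: M = 1.37×10⁻³
The maximum is for candidate W.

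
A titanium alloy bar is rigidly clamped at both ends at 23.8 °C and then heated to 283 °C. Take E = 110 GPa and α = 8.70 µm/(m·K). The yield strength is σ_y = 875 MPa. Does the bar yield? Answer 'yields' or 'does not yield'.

does not yield

ΔT = 259.2 K. Constrained thermal stress σ = E·α·ΔT = 110.0×10³ MPa × 8.70×10⁻⁶ × 259.2 = 248 MPa (compressive).
Compare to σ_y = 875 MPa: σ < σ_y, so it does not yield.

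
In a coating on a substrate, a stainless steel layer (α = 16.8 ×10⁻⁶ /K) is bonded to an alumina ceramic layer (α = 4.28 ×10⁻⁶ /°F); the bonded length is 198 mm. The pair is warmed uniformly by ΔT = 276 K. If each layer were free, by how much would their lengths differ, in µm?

alumina ceramic: α = 4.28×10⁻⁶/°F × 9/5 = 7.70×10⁻⁶/K.
Δα = |16.8 − 7.70|×10⁻⁶/K = 9.10×10⁻⁶/K.
ΔL_mismatch = Δα·L·ΔT = 9.10×10⁻⁶ × 198.0 mm × 276.0 K = 497 µm.

497 µm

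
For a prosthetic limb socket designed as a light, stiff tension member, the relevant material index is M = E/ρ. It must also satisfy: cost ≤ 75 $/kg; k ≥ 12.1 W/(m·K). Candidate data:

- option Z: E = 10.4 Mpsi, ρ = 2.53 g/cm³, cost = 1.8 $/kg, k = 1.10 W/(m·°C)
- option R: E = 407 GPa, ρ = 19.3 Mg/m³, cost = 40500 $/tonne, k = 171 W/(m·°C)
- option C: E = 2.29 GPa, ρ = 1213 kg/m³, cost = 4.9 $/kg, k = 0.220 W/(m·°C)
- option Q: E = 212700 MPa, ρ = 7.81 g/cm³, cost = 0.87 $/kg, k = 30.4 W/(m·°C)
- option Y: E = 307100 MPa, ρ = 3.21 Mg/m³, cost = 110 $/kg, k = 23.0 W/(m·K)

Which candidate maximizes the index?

Screen on constraints: cost ≤ 75 $/kg; k ≥ 12.1 W/(m·K). Survivors: option R, option Q.
Convert each candidate to consistent units, then evaluate M:
  option R: E = 407.0 GPa, ρ = 19300 kg/m³
  option Q: E = 212.7 GPa, ρ = 7810 kg/m³
  option Q: M = 27.2 MN·m/kg
  option R: M = 21.1 MN·m/kg
Option Q has the largest M.

option Q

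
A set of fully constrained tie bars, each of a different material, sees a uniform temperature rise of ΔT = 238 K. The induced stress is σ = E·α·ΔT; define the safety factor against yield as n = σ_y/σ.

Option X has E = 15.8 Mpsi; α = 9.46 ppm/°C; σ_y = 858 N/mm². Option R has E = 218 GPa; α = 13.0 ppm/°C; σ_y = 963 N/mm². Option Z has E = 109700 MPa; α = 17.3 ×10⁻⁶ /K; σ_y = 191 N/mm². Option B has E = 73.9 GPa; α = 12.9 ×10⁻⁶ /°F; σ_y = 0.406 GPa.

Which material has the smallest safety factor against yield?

Per material, after unit conversion:
  option X: E = 108.9, α = 9.46, σ_y = 858.0 → σ = 245 MPa, n = 3.50
  option R: E = 218.0, α = 13.0, σ_y = 963.0 → σ = 674 MPa, n = 1.43
  option Z: E = 109.7, α = 17.3, σ_y = 191.0 → σ = 452 MPa, n = 0.423
  option B: E = 73.90, α = 23.2, σ_y = 406.0 → σ = 408 MPa, n = 0.994
Option Z has the lowest safety factor, n = 0.423.

option Z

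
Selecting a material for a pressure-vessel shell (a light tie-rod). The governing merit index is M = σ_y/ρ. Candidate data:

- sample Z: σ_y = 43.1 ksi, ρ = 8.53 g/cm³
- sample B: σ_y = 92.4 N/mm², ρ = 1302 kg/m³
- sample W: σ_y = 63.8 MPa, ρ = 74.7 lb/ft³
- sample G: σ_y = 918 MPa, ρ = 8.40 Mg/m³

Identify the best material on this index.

sample G

Putting every candidate on a common basis:
  sample Z: σ_y = 297.2 MPa, ρ = 8530 kg/m³
  sample B: σ_y = 92.40 MPa, ρ = 1302 kg/m³
  sample W: σ_y = 63.80 MPa, ρ = 1197 kg/m³
  sample G: σ_y = 918.0 MPa, ρ = 8400 kg/m³
  sample G: M = 109 kN·m/kg
  sample B: M = 71.0 kN·m/kg
  sample W: M = 53.3 kN·m/kg
  sample Z: M = 34.8 kN·m/kg
Sample G ranks first.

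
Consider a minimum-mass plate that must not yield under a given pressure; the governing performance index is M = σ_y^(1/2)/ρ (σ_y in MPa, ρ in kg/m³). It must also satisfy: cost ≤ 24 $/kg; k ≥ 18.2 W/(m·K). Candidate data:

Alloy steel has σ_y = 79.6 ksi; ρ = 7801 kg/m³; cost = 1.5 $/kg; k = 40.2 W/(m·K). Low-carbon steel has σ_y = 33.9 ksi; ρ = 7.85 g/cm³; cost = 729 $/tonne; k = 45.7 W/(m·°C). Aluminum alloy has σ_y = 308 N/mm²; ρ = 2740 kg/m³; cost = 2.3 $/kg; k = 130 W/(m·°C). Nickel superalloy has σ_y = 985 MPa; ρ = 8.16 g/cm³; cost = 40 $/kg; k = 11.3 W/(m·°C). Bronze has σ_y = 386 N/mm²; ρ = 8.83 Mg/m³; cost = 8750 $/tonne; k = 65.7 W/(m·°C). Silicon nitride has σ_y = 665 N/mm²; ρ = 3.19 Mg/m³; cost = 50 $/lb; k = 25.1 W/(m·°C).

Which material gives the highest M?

Screen on constraints: cost ≤ 24 $/kg; k ≥ 18.2 W/(m·K). Survivors: alloy steel, low-carbon steel, aluminum alloy, bronze.
Convert each candidate to consistent units, then evaluate M:
  alloy steel: σ_y = 548.8 MPa, ρ = 7801 kg/m³
  low-carbon steel: σ_y = 233.7 MPa, ρ = 7850 kg/m³
  aluminum alloy: σ_y = 308.0 MPa, ρ = 2740 kg/m³
  bronze: σ_y = 386.0 MPa, ρ = 8830 kg/m³
  aluminum alloy: M = 6.41×10⁻³
  alloy steel: M = 3.00×10⁻³
  bronze: M = 2.23×10⁻³
  low-carbon steel: M = 1.95×10⁻³
Aluminum alloy ranks first.

aluminum alloy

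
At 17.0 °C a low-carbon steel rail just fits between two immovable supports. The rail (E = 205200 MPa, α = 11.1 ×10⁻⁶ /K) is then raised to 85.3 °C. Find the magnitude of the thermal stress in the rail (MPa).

156 MPa

E = 205200 MPa = 205.2 GPa.
ΔT = 68.30 K. Constrained thermal stress σ = E·α·ΔT = 205.2×10³ MPa × 11.1×10⁻⁶ × 68.30 = 156 MPa (compressive).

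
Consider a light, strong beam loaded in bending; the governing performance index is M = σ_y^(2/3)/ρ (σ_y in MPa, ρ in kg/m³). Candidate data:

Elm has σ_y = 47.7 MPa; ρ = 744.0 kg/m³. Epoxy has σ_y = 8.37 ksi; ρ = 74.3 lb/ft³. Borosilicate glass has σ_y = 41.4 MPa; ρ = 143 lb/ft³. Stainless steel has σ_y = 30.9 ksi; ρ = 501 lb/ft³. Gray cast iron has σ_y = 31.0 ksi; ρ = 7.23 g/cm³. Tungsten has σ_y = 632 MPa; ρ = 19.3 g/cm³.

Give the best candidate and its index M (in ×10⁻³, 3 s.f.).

Normalizing units and computing the index:
  elm: σ_y = 47.70 MPa, ρ = 744.0 kg/m³
  epoxy: σ_y = 57.71 MPa, ρ = 1190 kg/m³
  borosilicate glass: σ_y = 41.40 MPa, ρ = 2291 kg/m³
  stainless steel: σ_y = 213.0 MPa, ρ = 8025 kg/m³
  gray cast iron: σ_y = 213.7 MPa, ρ = 7230 kg/m³
  tungsten: σ_y = 632.0 MPa, ρ = 19300 kg/m³
  elm: M = 17.7×10⁻³
  epoxy: M = 12.5×10⁻³
  borosilicate glass: M = 5.22×10⁻³
  gray cast iron: M = 4.94×10⁻³
  stainless steel: M = 4.44×10⁻³
  tungsten: M = 3.82×10⁻³
Elm ranks first.

elm, M = 17.7×10⁻³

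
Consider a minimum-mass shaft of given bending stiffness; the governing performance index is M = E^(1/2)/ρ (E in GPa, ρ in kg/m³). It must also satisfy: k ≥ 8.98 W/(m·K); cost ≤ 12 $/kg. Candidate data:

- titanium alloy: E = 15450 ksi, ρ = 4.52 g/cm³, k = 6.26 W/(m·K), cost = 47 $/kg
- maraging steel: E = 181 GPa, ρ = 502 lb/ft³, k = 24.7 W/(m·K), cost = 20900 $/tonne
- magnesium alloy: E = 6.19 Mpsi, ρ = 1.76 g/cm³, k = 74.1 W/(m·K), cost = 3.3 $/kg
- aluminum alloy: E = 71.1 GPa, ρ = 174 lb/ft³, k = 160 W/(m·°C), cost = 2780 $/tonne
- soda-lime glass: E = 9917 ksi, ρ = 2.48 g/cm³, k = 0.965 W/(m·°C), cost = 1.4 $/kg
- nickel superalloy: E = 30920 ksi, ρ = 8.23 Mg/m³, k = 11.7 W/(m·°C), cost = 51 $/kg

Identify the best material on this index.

Screen on constraints: k ≥ 8.98 W/(m·K); cost ≤ 12 $/kg. Survivors: magnesium alloy, aluminum alloy.
In SI units:
  magnesium alloy: E = 42.68 GPa, ρ = 1760 kg/m³
  aluminum alloy: E = 71.10 GPa, ρ = 2787 kg/m³
  magnesium alloy: M = 3.71×10⁻³
  aluminum alloy: M = 3.03×10⁻³
The maximum is for magnesium alloy.

magnesium alloy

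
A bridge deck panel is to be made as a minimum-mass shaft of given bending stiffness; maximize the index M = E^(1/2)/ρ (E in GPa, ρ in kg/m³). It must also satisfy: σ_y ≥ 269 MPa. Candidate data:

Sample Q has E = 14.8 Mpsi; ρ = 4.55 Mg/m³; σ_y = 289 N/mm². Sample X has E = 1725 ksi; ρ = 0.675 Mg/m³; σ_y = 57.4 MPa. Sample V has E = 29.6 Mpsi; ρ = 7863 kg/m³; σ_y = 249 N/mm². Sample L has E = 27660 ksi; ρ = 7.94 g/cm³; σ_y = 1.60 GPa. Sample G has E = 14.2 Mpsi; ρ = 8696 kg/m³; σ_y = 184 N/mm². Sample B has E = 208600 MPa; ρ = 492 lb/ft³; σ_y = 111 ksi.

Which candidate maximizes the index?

Screen on constraints: σ_y ≥ 269 MPa. Survivors: sample Q, sample L, sample B.
Normalizing units and computing the index:
  sample Q: E = 102.0 GPa, ρ = 4550 kg/m³
  sample L: E = 190.7 GPa, ρ = 7940 kg/m³
  sample B: E = 208.6 GPa, ρ = 7881 kg/m³
  sample Q: M = 2.22×10⁻³
  sample B: M = 1.83×10⁻³
  sample L: M = 1.74×10⁻³
The maximum is for sample Q.

sample Q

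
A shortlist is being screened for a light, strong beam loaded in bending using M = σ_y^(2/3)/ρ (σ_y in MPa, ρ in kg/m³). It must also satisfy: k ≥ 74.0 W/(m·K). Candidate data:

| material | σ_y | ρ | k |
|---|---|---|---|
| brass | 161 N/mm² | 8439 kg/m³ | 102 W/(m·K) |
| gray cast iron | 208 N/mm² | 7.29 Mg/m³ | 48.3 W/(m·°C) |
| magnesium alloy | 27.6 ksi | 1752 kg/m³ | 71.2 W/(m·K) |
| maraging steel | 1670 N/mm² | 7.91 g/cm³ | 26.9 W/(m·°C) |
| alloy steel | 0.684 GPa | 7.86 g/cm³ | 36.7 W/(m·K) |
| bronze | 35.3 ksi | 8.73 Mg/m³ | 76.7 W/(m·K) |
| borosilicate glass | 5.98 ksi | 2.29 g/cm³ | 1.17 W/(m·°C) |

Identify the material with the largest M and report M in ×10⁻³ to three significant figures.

Screen on constraints: k ≥ 74.0 W/(m·K). Survivors: brass, bronze.
Convert each candidate to consistent units, then evaluate M:
  brass: σ_y = 161.0 MPa, ρ = 8439 kg/m³
  bronze: σ_y = 243.4 MPa, ρ = 8730 kg/m³
  bronze: M = 4.47×10⁻³
  brass: M = 3.51×10⁻³
Bronze has the largest M.

bronze, M = 4.47×10⁻³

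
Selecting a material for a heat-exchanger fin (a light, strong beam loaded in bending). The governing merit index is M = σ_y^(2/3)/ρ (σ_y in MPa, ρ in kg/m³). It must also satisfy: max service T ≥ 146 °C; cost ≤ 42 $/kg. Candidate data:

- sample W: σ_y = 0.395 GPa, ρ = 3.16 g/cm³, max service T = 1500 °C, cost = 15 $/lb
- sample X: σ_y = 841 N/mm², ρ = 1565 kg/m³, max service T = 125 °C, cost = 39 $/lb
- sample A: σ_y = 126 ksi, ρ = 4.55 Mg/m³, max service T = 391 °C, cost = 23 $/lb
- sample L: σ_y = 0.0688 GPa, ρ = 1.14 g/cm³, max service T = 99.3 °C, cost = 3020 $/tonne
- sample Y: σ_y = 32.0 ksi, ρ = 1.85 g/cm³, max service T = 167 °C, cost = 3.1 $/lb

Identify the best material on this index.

Screen on constraints: max service T ≥ 146 °C; cost ≤ 42 $/kg. Survivors: sample W, sample Y.
Convert each candidate to consistent units, then evaluate M:
  sample W: σ_y = 395.0 MPa, ρ = 3160 kg/m³
  sample Y: σ_y = 220.6 MPa, ρ = 1850 kg/m³
  sample Y: M = 19.7×10⁻³
  sample W: M = 17.0×10⁻³
The maximum is for sample Y.

sample Y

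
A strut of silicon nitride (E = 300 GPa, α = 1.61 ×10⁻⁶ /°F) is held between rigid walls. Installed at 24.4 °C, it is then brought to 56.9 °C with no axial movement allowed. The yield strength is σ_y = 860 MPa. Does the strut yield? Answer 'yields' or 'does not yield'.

α = 1.61×10⁻⁶/°F × 9/5 = 2.90×10⁻⁶/K.
ΔT = 32.50 K. Constrained thermal stress σ = E·α·ΔT = 300.0×10³ MPa × 2.90×10⁻⁶ × 32.50 = 28.3 MPa (compressive).
Compare to σ_y = 860 MPa: σ < σ_y, so it does not yield.

does not yield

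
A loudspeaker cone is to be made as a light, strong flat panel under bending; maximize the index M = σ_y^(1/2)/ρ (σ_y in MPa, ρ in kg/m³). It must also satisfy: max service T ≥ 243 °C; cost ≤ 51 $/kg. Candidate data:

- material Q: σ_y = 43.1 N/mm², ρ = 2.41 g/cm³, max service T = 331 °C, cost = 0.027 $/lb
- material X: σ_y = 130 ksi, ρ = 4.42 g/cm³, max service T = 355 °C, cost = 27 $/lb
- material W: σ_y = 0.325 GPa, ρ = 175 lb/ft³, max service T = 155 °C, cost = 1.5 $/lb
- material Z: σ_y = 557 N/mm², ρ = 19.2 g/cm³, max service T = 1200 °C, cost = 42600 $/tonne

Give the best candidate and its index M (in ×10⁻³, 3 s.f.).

material Q, M = 2.72×10⁻³

Screen on constraints: max service T ≥ 243 °C; cost ≤ 51 $/kg. Survivors: material Q, material Z.
After converting to SI:
  material Q: σ_y = 43.10 MPa, ρ = 2410 kg/m³
  material Z: σ_y = 557.0 MPa, ρ = 19200 kg/m³
  material Q: M = 2.72×10⁻³
  material Z: M = 1.23×10⁻³
Material Q ranks first.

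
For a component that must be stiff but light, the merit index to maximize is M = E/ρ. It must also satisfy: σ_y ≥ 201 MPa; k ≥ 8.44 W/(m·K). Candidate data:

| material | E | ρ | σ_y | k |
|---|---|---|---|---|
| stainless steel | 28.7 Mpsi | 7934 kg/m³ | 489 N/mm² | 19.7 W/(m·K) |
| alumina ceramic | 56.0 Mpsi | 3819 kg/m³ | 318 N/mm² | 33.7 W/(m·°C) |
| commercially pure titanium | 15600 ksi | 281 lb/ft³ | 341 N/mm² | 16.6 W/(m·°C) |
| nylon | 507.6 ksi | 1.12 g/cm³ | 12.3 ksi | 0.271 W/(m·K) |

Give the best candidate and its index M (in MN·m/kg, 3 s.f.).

alumina ceramic, M = 101 MN·m/kg

Screen on constraints: σ_y ≥ 201 MPa; k ≥ 8.44 W/(m·K). Survivors: stainless steel, alumina ceramic, commercially pure titanium.
In SI units:
  stainless steel: E = 197.9 GPa, ρ = 7934 kg/m³
  alumina ceramic: E = 386.1 GPa, ρ = 3819 kg/m³
  commercially pure titanium: E = 107.6 GPa, ρ = 4501 kg/m³
  alumina ceramic: M = 101 MN·m/kg
  stainless steel: M = 24.9 MN·m/kg
  commercially pure titanium: M = 23.9 MN·m/kg
The maximum is for alumina ceramic.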